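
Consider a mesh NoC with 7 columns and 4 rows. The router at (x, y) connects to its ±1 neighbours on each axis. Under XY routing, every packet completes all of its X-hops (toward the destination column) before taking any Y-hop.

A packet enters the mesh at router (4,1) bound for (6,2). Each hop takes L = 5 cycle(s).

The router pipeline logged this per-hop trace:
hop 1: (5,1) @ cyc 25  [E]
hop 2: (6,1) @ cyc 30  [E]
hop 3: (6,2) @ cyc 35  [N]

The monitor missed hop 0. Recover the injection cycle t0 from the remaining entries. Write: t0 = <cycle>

At hop 1 the cycle is 25; in general cyc_k = t0 + kL.
Therefore t0 = 25 − L = 20.

t0 = 20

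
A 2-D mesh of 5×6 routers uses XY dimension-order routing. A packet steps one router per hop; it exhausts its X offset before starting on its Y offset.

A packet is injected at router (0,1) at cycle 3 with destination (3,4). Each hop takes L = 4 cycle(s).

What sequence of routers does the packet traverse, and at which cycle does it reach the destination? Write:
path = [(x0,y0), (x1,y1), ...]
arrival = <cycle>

hop 0: (0,1) @ cyc 3
hop 1: (1,1) @ cyc 7  [E]
hop 2: (2,1) @ cyc 11  [E]
hop 3: (3,1) @ cyc 15  [E]
hop 4: (3,2) @ cyc 19  [N]
hop 5: (3,3) @ cyc 23  [N]
hop 6: (3,4) @ cyc 27  [N]

path = [(0,1), (1,1), (2,1), (3,1), (3,2), (3,3), (3,4)]
arrival = 27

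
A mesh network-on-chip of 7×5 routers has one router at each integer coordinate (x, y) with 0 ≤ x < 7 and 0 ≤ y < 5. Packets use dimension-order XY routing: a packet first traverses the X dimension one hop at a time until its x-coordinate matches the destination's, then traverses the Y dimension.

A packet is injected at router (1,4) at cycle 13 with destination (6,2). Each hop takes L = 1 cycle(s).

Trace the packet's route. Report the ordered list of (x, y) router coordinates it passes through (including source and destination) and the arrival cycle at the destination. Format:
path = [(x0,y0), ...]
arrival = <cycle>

#0 — 1,4 | c13
#1 — 2,4 | c14 | E
#2 — 3,4 | c15 | E
#3 — 4,4 | c16 | E
#4 — 5,4 | c17 | E
#5 — 6,4 | c18 | E
#6 — 6,3 | c19 | S
#7 — 6,2 | c20 | S

path = [(1,4), (2,4), (3,4), (4,4), (5,4), (6,4), (6,3), (6,2)]
arrival = 20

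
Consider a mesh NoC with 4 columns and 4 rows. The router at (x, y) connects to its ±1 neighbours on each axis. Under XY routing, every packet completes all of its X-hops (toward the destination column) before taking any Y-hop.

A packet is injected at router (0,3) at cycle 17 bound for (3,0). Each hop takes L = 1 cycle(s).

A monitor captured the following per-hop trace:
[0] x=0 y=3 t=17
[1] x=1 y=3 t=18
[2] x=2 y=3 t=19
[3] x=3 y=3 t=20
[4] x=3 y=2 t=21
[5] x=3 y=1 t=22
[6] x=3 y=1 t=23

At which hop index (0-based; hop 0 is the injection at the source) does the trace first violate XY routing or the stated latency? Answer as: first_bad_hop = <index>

hop 1: step (+1,+0), +1 cyc — ok
hop 2: step (+1,+0), +1 cyc — ok
hop 3: step (+1,+0), +1 cyc — ok
hop 4: step (+0,-1), +1 cyc — ok
hop 5: step (+0,-1), +1 cyc — ok
hop 6: step (+0,+0), +1 cyc — BAD: non-unit step

first_bad_hop = 6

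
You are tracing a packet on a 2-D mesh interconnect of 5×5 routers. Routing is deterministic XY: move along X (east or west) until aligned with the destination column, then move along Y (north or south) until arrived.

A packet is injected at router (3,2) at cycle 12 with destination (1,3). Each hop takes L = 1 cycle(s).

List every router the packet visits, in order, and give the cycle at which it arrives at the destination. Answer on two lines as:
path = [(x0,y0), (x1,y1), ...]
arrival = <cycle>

[0] x=3 y=2 t=12
[1] x=2 y=2 t=13 →W
[2] x=1 y=2 t=14 →W
[3] x=1 y=3 t=15 →N

path = [(3,2), (2,2), (1,2), (1,3)]
arrival = 15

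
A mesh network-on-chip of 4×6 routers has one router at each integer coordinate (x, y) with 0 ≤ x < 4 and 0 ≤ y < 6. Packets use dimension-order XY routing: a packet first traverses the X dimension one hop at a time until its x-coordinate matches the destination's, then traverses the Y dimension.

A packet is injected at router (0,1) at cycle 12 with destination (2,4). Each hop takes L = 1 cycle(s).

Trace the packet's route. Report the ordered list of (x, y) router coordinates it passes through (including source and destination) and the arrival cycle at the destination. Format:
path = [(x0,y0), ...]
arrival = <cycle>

path = [(0,1), (1,1), (2,1), (2,2), (2,3), (2,4)]
arrival = 17

  0. router=(0,1) cycle=12 (inject)
  1. router=(1,1) cycle=13 dir=E
  2. router=(2,1) cycle=14 dir=E
  3. router=(2,2) cycle=15 dir=N
  4. router=(2,3) cycle=16 dir=N
  5. router=(2,4) cycle=17 dir=N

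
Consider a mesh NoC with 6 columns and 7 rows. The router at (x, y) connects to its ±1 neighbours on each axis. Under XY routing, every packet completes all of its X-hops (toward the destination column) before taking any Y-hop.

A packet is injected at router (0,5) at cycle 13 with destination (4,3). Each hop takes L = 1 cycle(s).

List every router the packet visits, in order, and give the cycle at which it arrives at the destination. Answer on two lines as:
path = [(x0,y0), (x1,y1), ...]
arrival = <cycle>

path = [(0,5), (1,5), (2,5), (3,5), (4,5), (4,4), (4,3)]
arrival = 19

#0 — 0,5 | c13
#1 — 1,5 | c14 | E
#2 — 2,5 | c15 | E
#3 — 3,5 | c16 | E
#4 — 4,5 | c17 | E
#5 — 4,4 | c18 | S
#6 — 4,3 | c19 | S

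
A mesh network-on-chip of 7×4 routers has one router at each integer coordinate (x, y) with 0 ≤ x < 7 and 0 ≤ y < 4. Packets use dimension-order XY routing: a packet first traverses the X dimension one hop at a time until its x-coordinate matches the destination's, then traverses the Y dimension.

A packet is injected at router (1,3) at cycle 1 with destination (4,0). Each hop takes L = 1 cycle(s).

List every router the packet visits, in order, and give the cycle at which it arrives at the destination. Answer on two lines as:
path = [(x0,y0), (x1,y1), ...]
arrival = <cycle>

path = [(1,3), (2,3), (3,3), (4,3), (4,2), (4,1), (4,0)]
arrival = 7

t=1: at (1,3)
t=2: at (2,3) after E
t=3: at (3,3) after E
t=4: at (4,3) after E
t=5: at (4,2) after S
t=6: at (4,1) after S
t=7: at (4,0) after S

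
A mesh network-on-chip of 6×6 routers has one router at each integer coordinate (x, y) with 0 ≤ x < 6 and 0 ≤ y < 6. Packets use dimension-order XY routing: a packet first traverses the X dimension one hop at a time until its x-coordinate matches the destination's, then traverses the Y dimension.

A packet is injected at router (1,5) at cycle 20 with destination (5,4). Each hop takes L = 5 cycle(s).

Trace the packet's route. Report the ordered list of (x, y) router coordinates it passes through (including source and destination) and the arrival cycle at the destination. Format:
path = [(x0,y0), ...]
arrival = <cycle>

path = [(1,5), (2,5), (3,5), (4,5), (5,5), (5,4)]
arrival = 45

#0 — 1,5 | c20
#1 — 2,5 | c25 | E
#2 — 3,5 | c30 | E
#3 — 4,5 | c35 | E
#4 — 5,5 | c40 | E
#5 — 5,4 | c45 | S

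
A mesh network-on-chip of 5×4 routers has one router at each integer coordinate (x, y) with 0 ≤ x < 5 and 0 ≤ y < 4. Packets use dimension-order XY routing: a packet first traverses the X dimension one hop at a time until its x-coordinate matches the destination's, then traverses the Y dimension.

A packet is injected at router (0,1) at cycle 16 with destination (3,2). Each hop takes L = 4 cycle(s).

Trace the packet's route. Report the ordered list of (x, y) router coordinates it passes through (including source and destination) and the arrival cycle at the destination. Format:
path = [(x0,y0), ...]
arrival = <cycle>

#0 — 0,1 | c16
#1 — 1,1 | c20 | E
#2 — 2,1 | c24 | E
#3 — 3,1 | c28 | E
#4 — 3,2 | c32 | N

path = [(0,1), (1,1), (2,1), (3,1), (3,2)]
arrival = 32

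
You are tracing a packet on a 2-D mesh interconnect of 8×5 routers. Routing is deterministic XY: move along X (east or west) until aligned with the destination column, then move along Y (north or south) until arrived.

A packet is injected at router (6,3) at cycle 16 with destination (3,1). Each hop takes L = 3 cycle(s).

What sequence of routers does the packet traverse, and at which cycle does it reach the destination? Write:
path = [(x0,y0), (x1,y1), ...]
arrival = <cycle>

src (6,3)  cyc=16
W→(5,3)  cyc=19
W→(4,3)  cyc=22
W→(3,3)  cyc=25
S→(3,2)  cyc=28
S→(3,1)  cyc=31

path = [(6,3), (5,3), (4,3), (3,3), (3,2), (3,1)]
arrival = 31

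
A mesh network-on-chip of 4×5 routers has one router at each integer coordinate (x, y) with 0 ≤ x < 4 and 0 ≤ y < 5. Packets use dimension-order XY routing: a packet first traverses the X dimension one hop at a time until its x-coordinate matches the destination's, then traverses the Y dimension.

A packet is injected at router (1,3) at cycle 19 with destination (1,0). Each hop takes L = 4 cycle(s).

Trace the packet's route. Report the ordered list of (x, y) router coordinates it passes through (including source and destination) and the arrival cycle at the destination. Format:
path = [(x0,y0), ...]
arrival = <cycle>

t=19: at (1,3)
t=23: at (1,2) after S
t=27: at (1,1) after S
t=31: at (1,0) after S

path = [(1,3), (1,2), (1,1), (1,0)]
arrival = 31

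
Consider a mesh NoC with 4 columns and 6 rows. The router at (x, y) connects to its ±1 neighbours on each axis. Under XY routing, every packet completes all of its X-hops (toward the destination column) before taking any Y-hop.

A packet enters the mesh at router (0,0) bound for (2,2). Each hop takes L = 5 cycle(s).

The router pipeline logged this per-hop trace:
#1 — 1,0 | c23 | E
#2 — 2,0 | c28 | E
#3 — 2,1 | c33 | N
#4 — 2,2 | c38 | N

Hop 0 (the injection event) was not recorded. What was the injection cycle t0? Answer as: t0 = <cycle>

t0 = 18

The first recorded entry is hop 1 at cycle 23.
t0 = cyc[1] − L = 23 − 5 = 18.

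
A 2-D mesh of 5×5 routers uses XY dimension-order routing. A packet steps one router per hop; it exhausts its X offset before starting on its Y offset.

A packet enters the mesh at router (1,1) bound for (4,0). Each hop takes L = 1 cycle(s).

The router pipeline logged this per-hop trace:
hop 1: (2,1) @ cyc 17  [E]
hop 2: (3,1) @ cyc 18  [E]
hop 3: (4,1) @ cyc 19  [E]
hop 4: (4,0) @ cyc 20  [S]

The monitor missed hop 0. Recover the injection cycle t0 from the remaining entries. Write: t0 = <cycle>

t0 = 16

At hop 1 the cycle is 17; in general cyc_k = t0 + kL.
Subtract one hop: t0 = 17 − 1 = 16.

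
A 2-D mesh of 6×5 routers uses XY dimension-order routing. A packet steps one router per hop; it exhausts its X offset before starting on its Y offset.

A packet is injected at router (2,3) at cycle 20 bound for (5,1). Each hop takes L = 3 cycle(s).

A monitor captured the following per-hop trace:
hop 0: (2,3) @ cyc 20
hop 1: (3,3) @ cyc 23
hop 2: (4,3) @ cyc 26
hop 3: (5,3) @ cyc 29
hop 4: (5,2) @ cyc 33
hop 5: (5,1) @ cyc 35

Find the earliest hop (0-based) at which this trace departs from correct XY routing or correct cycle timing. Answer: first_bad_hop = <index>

[1] (+1,+0) / 3c ⇒ ok
[2] (+1,+0) / 3c ⇒ ok
[3] (+1,+0) / 3c ⇒ ok
[4] (+0,-1) / 4c ⇒ BAD: Δcyc=4≠L

first_bad_hop = 4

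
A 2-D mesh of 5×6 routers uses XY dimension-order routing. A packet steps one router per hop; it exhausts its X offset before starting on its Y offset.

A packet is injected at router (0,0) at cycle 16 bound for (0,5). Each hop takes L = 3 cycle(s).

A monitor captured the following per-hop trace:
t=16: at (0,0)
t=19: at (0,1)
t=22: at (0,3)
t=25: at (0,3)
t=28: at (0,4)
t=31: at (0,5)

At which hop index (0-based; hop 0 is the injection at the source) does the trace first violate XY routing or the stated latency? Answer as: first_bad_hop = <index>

first_bad_hop = 2

[1] (+0,+1) / 3c ⇒ ok
[2] (+0,+2) / 3c ⇒ BAD: non-unit step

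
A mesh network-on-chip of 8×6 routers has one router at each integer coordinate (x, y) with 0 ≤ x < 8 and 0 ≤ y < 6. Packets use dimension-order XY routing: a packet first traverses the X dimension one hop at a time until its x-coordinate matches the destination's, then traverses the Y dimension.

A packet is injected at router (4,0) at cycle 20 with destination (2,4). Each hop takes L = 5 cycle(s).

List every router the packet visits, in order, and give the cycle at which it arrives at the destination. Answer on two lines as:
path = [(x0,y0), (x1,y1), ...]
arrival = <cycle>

path = [(4,0), (3,0), (2,0), (2,1), (2,2), (2,3), (2,4)]
arrival = 50

[0] x=4 y=0 t=20
[1] x=3 y=0 t=25 →W
[2] x=2 y=0 t=30 →W
[3] x=2 y=1 t=35 →N
[4] x=2 y=2 t=40 →N
[5] x=2 y=3 t=45 →N
[6] x=2 y=4 t=50 →N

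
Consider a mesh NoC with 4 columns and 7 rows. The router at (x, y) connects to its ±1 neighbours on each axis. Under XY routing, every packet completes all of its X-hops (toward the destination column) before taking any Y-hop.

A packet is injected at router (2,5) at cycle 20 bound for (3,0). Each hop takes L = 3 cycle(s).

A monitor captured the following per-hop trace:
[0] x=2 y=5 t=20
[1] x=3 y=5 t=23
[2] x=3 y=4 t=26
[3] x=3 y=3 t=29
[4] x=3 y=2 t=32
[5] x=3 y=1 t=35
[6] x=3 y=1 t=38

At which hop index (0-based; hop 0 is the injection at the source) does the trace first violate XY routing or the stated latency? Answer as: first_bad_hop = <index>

first_bad_hop = 6

[1] (+1,+0) / 3c ⇒ ok
[2] (+0,-1) / 3c ⇒ ok
[3] (+0,-1) / 3c ⇒ ok
[4] (+0,-1) / 3c ⇒ ok
[5] (+0,-1) / 3c ⇒ ok
[6] (+0,+0) / 3c ⇒ BAD: non-unit step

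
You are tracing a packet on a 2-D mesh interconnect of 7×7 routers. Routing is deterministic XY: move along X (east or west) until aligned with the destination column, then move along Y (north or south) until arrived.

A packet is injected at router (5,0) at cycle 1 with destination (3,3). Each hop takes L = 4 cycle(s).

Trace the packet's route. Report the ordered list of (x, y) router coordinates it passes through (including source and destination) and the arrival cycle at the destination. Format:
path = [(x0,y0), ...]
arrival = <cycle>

path = [(5,0), (4,0), (3,0), (3,1), (3,2), (3,3)]
arrival = 21

[0] x=5 y=0 t=1
[1] x=4 y=0 t=5 →W
[2] x=3 y=0 t=9 →W
[3] x=3 y=1 t=13 →N
[4] x=3 y=2 t=17 →N
[5] x=3 y=3 t=21 →N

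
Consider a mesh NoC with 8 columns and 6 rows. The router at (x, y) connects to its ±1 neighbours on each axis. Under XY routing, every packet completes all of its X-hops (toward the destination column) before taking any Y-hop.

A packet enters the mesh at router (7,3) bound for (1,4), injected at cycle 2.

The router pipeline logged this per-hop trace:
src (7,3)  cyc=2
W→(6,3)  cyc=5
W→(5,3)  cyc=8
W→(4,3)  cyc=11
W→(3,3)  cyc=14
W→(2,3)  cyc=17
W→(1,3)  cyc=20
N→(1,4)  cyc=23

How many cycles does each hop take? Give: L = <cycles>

L = 3

Δcyc across hop 0→1: 5 − 2 = 3.
One hop costs L cycles, so L = 3.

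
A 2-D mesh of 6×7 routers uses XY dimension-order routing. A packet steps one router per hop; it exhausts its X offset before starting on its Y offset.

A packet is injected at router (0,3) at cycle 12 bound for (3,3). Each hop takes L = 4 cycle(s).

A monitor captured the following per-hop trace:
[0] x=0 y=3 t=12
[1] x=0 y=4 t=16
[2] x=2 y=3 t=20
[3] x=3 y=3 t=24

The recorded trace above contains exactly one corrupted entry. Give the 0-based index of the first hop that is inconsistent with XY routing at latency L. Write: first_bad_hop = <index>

first_bad_hop = 1

  1: Δx=+0 Δy=+1 Δt=4 [BAD: Y-move but x=0≠3]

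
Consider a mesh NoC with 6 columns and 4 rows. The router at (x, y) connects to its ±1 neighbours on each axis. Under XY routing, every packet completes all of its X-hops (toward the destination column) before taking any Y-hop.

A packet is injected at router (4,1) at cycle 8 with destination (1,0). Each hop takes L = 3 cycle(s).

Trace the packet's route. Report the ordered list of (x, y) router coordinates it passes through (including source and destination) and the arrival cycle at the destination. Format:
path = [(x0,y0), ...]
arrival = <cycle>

path = [(4,1), (3,1), (2,1), (1,1), (1,0)]
arrival = 20

src (4,1)  cyc=8
W→(3,1)  cyc=11
W→(2,1)  cyc=14
W→(1,1)  cyc=17
S→(1,0)  cyc=20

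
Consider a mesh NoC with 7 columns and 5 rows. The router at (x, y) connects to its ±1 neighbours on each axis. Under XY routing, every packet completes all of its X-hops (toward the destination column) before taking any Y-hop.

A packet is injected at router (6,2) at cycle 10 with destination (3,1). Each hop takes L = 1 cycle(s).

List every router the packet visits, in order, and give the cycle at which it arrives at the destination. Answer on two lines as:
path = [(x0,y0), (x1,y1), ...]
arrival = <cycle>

hop 0: (6,2) @ cyc 10
hop 1: (5,2) @ cyc 11  [W]
hop 2: (4,2) @ cyc 12  [W]
hop 3: (3,2) @ cyc 13  [W]
hop 4: (3,1) @ cyc 14  [S]

path = [(6,2), (5,2), (4,2), (3,2), (3,1)]
arrival = 14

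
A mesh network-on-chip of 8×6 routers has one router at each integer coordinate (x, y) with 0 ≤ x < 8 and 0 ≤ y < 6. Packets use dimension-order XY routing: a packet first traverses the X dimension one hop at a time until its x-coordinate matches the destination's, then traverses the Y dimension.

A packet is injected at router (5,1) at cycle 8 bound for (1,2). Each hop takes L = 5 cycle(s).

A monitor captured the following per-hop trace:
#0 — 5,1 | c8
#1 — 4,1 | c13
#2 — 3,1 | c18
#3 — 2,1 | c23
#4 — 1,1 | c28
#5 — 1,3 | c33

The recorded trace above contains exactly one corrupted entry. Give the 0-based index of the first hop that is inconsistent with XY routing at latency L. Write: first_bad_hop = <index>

hop 1: step (-1,+0), +5 cyc — ok
hop 2: step (-1,+0), +5 cyc — ok
hop 3: step (-1,+0), +5 cyc — ok
hop 4: step (-1,+0), +5 cyc — ok
hop 5: step (+0,+2), +5 cyc — BAD: non-unit step

first_bad_hop = 5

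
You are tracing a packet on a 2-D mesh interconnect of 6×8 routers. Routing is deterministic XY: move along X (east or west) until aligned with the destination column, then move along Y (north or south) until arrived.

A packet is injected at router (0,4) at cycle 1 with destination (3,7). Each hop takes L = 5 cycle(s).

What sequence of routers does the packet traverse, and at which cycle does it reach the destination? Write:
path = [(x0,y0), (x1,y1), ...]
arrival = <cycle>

t=1: at (0,4)
t=6: at (1,4) after E
t=11: at (2,4) after E
t=16: at (3,4) after E
t=21: at (3,5) after N
t=26: at (3,6) after N
t=31: at (3,7) after N

path = [(0,4), (1,4), (2,4), (3,4), (3,5), (3,6), (3,7)]
arrival = 31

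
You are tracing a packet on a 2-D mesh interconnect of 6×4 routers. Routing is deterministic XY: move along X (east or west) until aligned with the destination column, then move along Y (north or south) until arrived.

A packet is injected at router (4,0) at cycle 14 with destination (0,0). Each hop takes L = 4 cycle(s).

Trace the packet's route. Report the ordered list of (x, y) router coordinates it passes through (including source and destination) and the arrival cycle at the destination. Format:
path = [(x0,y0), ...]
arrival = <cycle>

path = [(4,0), (3,0), (2,0), (1,0), (0,0)]
arrival = 30

hop 0: (4,0) @ cyc 14
hop 1: (3,0) @ cyc 18  [W]
hop 2: (2,0) @ cyc 22  [W]
hop 3: (1,0) @ cyc 26  [W]
hop 4: (0,0) @ cyc 30  [W]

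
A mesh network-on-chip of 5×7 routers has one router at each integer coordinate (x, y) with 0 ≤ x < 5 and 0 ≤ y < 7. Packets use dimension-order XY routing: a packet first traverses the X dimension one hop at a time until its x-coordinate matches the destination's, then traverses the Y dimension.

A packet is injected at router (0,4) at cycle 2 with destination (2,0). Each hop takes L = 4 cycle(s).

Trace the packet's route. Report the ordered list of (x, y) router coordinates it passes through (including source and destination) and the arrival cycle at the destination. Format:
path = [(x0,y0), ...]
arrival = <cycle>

path = [(0,4), (1,4), (2,4), (2,3), (2,2), (2,1), (2,0)]
arrival = 26

#0 — 0,4 | c2
#1 — 1,4 | c6 | E
#2 — 2,4 | c10 | E
#3 — 2,3 | c14 | S
#4 — 2,2 | c18 | S
#5 — 2,1 | c22 | S
#6 — 2,0 | c26 | S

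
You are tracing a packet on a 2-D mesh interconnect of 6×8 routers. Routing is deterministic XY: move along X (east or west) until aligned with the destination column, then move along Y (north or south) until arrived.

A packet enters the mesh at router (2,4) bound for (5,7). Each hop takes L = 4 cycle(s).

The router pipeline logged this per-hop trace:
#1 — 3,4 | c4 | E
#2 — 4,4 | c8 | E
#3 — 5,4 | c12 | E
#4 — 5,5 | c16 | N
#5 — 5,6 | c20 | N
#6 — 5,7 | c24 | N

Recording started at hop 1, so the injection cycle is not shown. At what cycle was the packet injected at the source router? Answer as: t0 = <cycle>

t0 = 0

At hop 1 the cycle is 4; in general cyc_k = t0 + kL.
t0 = cyc[1] − L = 4 − 4 = 0.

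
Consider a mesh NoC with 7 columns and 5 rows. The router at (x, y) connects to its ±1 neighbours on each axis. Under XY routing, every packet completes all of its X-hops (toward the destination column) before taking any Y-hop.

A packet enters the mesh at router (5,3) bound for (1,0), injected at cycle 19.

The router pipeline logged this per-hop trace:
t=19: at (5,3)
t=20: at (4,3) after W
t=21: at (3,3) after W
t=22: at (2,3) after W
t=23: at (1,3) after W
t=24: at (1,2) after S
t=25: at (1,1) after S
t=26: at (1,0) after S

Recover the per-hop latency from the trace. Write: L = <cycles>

L = 1

Δcyc across hop 0→1: 20 − 19 = 1.
Per-hop latency L = Δcyc = 1.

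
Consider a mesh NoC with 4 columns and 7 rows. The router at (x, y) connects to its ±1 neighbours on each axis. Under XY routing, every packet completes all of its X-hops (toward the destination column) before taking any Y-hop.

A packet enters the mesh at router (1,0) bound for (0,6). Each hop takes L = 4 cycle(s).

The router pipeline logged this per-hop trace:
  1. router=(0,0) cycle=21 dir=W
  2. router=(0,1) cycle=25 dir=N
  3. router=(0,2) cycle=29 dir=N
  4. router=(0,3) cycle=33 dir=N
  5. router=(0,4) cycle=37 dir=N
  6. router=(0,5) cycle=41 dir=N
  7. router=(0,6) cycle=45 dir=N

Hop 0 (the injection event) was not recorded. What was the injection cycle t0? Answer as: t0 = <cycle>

t0 = 17

Hop 1 reached at cycle 21; hop k is at t0 + k·L.
t0 = cyc[1] − L = 21 − 4 = 17.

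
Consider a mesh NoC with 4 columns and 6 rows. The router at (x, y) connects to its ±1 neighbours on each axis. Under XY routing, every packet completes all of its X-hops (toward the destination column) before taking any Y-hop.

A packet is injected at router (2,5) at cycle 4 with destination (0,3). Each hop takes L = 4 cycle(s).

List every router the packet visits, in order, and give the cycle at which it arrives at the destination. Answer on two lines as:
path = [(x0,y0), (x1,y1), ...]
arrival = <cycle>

path = [(2,5), (1,5), (0,5), (0,4), (0,3)]
arrival = 20

src (2,5)  cyc=4
W→(1,5)  cyc=8
W→(0,5)  cyc=12
S→(0,4)  cyc=16
S→(0,3)  cyc=20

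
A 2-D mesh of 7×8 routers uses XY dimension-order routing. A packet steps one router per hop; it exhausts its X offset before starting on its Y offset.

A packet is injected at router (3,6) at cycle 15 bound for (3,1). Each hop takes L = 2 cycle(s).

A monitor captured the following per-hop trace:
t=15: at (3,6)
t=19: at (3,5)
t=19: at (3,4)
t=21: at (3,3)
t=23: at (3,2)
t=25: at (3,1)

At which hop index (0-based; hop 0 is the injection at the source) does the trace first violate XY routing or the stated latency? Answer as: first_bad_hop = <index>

  1: Δx=+0 Δy=-1 Δt=4 [BAD: Δcyc=4≠L]

first_bad_hop = 1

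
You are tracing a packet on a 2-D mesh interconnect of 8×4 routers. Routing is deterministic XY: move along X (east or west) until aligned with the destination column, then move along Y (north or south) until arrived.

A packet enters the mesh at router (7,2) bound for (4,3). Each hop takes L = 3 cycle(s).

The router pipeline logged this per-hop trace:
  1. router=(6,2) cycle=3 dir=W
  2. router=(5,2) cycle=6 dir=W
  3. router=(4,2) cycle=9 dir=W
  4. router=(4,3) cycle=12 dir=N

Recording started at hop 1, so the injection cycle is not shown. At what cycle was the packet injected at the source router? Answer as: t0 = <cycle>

Hop 1 reached at cycle 3; hop k is at t0 + k·L.
So t0 = 3 − 1·3 = 0.

t0 = 0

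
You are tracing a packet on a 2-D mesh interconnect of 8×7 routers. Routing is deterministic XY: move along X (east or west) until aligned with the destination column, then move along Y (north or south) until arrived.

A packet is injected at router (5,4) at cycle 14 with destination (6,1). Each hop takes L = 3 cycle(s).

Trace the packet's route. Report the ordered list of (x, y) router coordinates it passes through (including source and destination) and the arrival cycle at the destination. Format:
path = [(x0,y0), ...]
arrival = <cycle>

src (5,4)  cyc=14
E→(6,4)  cyc=17
S→(6,3)  cyc=20
S→(6,2)  cyc=23
S→(6,1)  cyc=26

path = [(5,4), (6,4), (6,3), (6,2), (6,1)]
arrival = 26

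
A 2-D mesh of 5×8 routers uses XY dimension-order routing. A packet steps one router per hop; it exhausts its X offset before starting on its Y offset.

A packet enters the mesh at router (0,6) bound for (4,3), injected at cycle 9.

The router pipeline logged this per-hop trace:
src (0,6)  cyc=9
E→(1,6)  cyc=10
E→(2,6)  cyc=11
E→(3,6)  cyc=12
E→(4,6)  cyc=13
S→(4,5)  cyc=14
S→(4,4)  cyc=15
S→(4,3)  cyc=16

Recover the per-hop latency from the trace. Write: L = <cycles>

L = 1

Between hops 0 and 1 the cycle counter advances 10 − 9 = 1.
One hop costs L cycles, so L = 1.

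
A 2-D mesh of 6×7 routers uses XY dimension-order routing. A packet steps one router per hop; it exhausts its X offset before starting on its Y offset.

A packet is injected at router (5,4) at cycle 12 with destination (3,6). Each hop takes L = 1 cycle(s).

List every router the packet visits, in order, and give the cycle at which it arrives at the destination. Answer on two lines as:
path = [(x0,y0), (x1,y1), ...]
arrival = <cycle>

#0 — 5,4 | c12
#1 — 4,4 | c13 | W
#2 — 3,4 | c14 | W
#3 — 3,5 | c15 | N
#4 — 3,6 | c16 | N

path = [(5,4), (4,4), (3,4), (3,5), (3,6)]
arrival = 16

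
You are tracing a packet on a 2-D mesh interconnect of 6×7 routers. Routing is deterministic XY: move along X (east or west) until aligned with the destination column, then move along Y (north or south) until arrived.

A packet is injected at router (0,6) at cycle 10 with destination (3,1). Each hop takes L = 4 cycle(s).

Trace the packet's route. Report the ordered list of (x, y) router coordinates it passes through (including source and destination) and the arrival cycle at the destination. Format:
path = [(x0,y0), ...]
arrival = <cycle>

[0] x=0 y=6 t=10
[1] x=1 y=6 t=14 →E
[2] x=2 y=6 t=18 →E
[3] x=3 y=6 t=22 →E
[4] x=3 y=5 t=26 →S
[5] x=3 y=4 t=30 →S
[6] x=3 y=3 t=34 →S
[7] x=3 y=2 t=38 →S
[8] x=3 y=1 t=42 →S

path = [(0,6), (1,6), (2,6), (3,6), (3,5), (3,4), (3,3), (3,2), (3,1)]
arrival = 42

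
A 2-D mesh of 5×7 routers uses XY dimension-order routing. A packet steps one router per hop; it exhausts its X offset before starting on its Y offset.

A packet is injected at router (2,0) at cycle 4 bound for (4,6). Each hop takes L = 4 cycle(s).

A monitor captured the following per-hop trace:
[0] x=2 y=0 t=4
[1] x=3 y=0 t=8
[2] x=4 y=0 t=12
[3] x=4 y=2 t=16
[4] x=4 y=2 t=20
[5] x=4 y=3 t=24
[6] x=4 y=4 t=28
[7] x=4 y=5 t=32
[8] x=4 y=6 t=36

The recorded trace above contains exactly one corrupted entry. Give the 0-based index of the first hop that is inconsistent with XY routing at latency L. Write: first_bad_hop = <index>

first_bad_hop = 3

hop 1: step (+1,+0), +4 cyc — ok
hop 2: step (+1,+0), +4 cyc — ok
hop 3: step (+0,+2), +4 cyc — BAD: non-unit step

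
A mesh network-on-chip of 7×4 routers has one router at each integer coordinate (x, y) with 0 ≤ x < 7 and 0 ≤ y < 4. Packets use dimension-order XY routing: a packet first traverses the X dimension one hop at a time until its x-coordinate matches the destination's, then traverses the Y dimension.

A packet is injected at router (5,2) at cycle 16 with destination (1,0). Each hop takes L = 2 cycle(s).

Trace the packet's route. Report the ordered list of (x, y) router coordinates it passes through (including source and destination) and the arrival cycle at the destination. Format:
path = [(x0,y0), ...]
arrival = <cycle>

path = [(5,2), (4,2), (3,2), (2,2), (1,2), (1,1), (1,0)]
arrival = 28

[0] x=5 y=2 t=16
[1] x=4 y=2 t=18 →W
[2] x=3 y=2 t=20 →W
[3] x=2 y=2 t=22 →W
[4] x=1 y=2 t=24 →W
[5] x=1 y=1 t=26 →S
[6] x=1 y=0 t=28 →S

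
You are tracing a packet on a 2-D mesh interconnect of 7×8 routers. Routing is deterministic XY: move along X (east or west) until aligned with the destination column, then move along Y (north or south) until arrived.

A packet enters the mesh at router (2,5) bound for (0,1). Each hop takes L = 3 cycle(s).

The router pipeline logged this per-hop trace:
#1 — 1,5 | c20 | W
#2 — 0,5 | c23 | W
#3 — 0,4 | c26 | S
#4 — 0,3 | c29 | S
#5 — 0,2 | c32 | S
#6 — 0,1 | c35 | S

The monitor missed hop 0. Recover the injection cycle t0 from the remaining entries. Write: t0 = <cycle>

cyc[1] = 20 and cyc[k] = t0 + k·L for every k.
Subtract one hop: t0 = 20 − 3 = 17.

t0 = 17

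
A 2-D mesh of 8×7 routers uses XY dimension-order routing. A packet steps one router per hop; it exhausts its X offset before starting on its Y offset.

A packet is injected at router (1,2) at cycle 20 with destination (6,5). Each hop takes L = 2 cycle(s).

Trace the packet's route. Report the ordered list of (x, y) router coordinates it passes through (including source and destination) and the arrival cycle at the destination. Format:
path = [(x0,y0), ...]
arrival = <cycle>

[0] x=1 y=2 t=20
[1] x=2 y=2 t=22 →E
[2] x=3 y=2 t=24 →E
[3] x=4 y=2 t=26 →E
[4] x=5 y=2 t=28 →E
[5] x=6 y=2 t=30 →E
[6] x=6 y=3 t=32 →N
[7] x=6 y=4 t=34 →N
[8] x=6 y=5 t=36 →N

path = [(1,2), (2,2), (3,2), (4,2), (5,2), (6,2), (6,3), (6,4), (6,5)]
arrival = 36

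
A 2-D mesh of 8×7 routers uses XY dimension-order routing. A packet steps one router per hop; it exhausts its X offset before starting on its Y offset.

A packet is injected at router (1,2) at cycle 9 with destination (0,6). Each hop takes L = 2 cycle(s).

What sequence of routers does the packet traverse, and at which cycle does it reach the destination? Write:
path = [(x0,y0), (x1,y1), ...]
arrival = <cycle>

path = [(1,2), (0,2), (0,3), (0,4), (0,5), (0,6)]
arrival = 19

hop 0: (1,2) @ cyc 9
hop 1: (0,2) @ cyc 11  [W]
hop 2: (0,3) @ cyc 13  [N]
hop 3: (0,4) @ cyc 15  [N]
hop 4: (0,5) @ cyc 17  [N]
hop 5: (0,6) @ cyc 19  [N]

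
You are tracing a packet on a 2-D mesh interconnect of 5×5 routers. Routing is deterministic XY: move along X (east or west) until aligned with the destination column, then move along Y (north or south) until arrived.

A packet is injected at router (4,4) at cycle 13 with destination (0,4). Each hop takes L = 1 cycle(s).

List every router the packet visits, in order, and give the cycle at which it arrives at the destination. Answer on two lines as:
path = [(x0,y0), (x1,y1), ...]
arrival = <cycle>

t=13: at (4,4)
t=14: at (3,4) after W
t=15: at (2,4) after W
t=16: at (1,4) after W
t=17: at (0,4) after W

path = [(4,4), (3,4), (2,4), (1,4), (0,4)]
arrival = 17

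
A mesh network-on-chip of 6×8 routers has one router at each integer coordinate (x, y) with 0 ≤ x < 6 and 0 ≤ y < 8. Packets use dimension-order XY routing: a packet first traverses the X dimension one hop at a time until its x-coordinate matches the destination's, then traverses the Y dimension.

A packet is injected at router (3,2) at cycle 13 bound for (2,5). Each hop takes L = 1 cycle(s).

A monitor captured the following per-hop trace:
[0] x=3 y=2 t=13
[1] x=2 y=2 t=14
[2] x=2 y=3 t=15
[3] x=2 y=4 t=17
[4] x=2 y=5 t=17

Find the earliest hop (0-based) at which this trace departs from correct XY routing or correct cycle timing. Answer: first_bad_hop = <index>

hop 1: step (-1,+0), +1 cyc — ok
hop 2: step (+0,+1), +1 cyc — ok
hop 3: step (+0,+1), +2 cyc — BAD: Δcyc=2≠L

first_bad_hop = 3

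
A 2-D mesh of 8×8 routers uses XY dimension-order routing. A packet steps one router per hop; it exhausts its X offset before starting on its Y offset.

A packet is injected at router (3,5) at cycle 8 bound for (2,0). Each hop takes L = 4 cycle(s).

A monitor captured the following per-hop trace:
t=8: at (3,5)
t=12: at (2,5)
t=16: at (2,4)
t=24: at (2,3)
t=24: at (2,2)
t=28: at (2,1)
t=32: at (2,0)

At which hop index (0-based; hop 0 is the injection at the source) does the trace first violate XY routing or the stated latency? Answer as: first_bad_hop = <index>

first_bad_hop = 3

  1: Δx=-1 Δy=+0 Δt=4 [ok]
  2: Δx=+0 Δy=-1 Δt=4 [ok]
  3: Δx=+0 Δy=-1 Δt=8 [BAD: Δcyc=8≠L]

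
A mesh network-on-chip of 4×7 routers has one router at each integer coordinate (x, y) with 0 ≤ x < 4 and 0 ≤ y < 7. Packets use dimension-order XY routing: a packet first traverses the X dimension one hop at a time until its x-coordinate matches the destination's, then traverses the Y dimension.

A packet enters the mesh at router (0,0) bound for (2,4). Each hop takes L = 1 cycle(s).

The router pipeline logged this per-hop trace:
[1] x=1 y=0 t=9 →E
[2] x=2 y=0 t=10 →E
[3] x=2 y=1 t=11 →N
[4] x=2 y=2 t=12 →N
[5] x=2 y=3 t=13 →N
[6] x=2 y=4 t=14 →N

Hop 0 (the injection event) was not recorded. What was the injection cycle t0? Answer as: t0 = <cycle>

t0 = 8

The first recorded entry is hop 1 at cycle 9.
So t0 = 9 − 1·1 = 8.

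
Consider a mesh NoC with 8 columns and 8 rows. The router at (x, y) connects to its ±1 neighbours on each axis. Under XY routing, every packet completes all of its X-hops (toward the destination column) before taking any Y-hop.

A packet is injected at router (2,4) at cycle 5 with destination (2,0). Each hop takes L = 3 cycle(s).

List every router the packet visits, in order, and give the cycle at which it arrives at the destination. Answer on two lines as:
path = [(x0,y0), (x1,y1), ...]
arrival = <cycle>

path = [(2,4), (2,3), (2,2), (2,1), (2,0)]
arrival = 17

#0 — 2,4 | c5
#1 — 2,3 | c8 | S
#2 — 2,2 | c11 | S
#3 — 2,1 | c14 | S
#4 — 2,0 | c17 | S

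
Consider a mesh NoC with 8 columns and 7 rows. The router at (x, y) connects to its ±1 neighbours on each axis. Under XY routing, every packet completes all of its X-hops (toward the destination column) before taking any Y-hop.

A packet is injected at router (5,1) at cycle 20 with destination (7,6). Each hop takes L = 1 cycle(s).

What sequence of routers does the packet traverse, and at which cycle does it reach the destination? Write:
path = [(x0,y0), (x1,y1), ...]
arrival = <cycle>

path = [(5,1), (6,1), (7,1), (7,2), (7,3), (7,4), (7,5), (7,6)]
arrival = 27

[0] x=5 y=1 t=20
[1] x=6 y=1 t=21 →E
[2] x=7 y=1 t=22 →E
[3] x=7 y=2 t=23 →N
[4] x=7 y=3 t=24 →N
[5] x=7 y=4 t=25 →N
[6] x=7 y=5 t=26 →N
[7] x=7 y=6 t=27 →N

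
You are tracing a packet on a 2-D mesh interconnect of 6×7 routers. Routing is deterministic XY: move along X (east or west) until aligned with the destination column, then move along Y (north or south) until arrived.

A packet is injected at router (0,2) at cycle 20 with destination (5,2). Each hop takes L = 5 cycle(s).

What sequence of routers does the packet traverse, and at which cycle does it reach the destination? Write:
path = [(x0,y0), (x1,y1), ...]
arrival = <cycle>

path = [(0,2), (1,2), (2,2), (3,2), (4,2), (5,2)]
arrival = 45

#0 — 0,2 | c20
#1 — 1,2 | c25 | E
#2 — 2,2 | c30 | E
#3 — 3,2 | c35 | E
#4 — 4,2 | c40 | E
#5 — 5,2 | c45 | E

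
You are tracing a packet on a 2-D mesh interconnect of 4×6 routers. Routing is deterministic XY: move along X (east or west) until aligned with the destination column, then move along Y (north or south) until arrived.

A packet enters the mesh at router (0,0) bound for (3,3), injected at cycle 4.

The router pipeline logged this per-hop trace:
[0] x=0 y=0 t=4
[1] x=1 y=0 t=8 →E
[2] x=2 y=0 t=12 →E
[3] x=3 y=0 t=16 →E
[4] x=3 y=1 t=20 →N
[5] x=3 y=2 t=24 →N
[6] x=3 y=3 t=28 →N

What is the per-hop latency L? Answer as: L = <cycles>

cyc[1] − cyc[0] = 8 − 4 = 4.
That increment is L by definition: L = 4.

L = 4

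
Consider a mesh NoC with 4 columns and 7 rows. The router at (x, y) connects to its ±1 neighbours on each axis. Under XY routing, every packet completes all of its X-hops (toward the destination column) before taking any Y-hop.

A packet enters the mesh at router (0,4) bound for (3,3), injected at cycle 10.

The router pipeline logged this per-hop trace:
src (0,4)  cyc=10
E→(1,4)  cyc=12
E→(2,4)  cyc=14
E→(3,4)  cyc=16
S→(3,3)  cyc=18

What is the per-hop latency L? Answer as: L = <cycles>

From hop 0 (10) to hop 1 (12): +2 cycles.
One hop costs L cycles, so L = 2.

L = 2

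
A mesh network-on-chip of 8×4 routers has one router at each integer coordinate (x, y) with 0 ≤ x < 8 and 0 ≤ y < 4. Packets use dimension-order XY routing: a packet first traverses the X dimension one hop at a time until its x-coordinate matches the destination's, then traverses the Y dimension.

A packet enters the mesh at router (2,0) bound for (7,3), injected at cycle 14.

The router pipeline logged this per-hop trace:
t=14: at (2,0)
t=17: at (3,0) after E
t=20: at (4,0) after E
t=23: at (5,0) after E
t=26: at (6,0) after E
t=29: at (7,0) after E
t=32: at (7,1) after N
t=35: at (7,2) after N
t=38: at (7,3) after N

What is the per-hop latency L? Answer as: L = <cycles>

L = 3

Δcyc across hop 0→1: 17 − 14 = 3.
That increment is L by definition: L = 3.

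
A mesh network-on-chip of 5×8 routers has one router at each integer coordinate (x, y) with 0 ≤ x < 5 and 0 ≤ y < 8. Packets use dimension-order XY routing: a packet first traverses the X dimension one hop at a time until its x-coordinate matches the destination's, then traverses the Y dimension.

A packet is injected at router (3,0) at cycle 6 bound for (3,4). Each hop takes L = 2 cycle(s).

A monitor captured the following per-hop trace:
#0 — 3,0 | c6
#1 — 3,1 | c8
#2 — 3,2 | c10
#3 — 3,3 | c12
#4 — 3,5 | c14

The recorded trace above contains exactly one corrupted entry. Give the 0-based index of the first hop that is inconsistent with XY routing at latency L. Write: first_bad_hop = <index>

first_bad_hop = 4

  1: Δx=+0 Δy=+1 Δt=2 [ok]
  2: Δx=+0 Δy=+1 Δt=2 [ok]
  3: Δx=+0 Δy=+1 Δt=2 [ok]
  4: Δx=+0 Δy=+2 Δt=2 [BAD: non-unit step]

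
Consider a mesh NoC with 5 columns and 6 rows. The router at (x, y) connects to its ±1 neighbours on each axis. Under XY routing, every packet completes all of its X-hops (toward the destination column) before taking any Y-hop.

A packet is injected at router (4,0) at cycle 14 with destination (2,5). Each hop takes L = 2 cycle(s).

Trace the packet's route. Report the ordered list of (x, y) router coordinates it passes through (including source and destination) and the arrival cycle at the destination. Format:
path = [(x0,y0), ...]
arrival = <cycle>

#0 — 4,0 | c14
#1 — 3,0 | c16 | W
#2 — 2,0 | c18 | W
#3 — 2,1 | c20 | N
#4 — 2,2 | c22 | N
#5 — 2,3 | c24 | N
#6 — 2,4 | c26 | N
#7 — 2,5 | c28 | N

path = [(4,0), (3,0), (2,0), (2,1), (2,2), (2,3), (2,4), (2,5)]
arrival = 28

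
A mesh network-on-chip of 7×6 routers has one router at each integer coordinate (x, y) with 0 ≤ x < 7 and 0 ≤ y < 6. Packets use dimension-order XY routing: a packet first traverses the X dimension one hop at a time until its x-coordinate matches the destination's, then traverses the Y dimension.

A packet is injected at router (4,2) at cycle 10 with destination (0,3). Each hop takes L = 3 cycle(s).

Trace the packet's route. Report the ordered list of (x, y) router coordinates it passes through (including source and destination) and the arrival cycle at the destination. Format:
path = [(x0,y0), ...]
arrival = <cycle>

path = [(4,2), (3,2), (2,2), (1,2), (0,2), (0,3)]
arrival = 25

#0 — 4,2 | c10
#1 — 3,2 | c13 | W
#2 — 2,2 | c16 | W
#3 — 1,2 | c19 | W
#4 — 0,2 | c22 | W
#5 — 0,3 | c25 | N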